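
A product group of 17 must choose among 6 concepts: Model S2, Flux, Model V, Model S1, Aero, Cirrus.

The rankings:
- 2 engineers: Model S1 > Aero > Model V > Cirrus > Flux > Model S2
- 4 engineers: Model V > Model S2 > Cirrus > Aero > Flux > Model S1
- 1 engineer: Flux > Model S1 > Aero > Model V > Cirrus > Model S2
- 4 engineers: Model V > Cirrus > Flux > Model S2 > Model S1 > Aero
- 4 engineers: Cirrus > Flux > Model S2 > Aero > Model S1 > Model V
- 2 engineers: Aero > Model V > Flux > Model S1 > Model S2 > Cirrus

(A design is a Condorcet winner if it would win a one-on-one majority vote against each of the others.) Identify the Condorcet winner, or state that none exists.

Check each pair by majority over 17 ballots:
Model S2 vs Flux: 4 for Model S2, 13 for Flux — Flux by 13–4.
Model S2 vs Model V: Model S2 preferred on 4 ballots; Model V wins 13–4.
Model S2 vs Model S1: Model S2 is ranked higher on 4+4+4 = 12 ballots, Model S1 on 5. Model S2 wins 12–5.
Model S2 vs Aero: 4+4+4 = 12 for Model S2, 5 for Aero — Model S2 by 12–5.
Model S2 vs Cirrus: Model S2 is ranked higher on 4+2 = 6 ballots, Cirrus on 11. Cirrus wins 11–6.
Flux vs Model V: 1+4 = 5 for Flux, 12 for Model V — Model V by 12–5.
Flux vs Model S1: Flux preferred on 4+1+4+4+2 = 15 ballots; Flux wins 15–2.
Flux vs Aero: 9 to 8, Flux.
Flux vs Cirrus: Flux is ranked higher on 1+2 = 3 ballots, Cirrus on 14. Cirrus wins 14–3.
Model V vs Model S1: 4+4+2 = 10 for Model V, 7 for Model S1 — Model V by 10–7.
Model V vs Aero: 4+4 = 8 for Model V, 9 for Aero — Aero by 9–8.
Model V vs Cirrus: Model V preferred on 2+4+1+4+2 = 13 ballots; Model V wins 13–4.
Model S1 vs Aero: 7 to 10, Aero.
Model S1 vs Cirrus: 2+1+2 = 5 for Model S1, 12 for Cirrus — Cirrus by 12–5.
Aero vs Cirrus: Aero preferred on 2+1+2 = 5 ballots; Cirrus wins 12–5.
Every design loses at least once (Model S2 loses to Flux; Flux loses to Model V; Model V loses to Aero; Model S1 loses to Model S2; Aero loses to Model S2; Cirrus loses to Model V). The majority relation contains the cycle Model S2 > Aero > Model V > Model S2, so there is no Condorcet winner.

none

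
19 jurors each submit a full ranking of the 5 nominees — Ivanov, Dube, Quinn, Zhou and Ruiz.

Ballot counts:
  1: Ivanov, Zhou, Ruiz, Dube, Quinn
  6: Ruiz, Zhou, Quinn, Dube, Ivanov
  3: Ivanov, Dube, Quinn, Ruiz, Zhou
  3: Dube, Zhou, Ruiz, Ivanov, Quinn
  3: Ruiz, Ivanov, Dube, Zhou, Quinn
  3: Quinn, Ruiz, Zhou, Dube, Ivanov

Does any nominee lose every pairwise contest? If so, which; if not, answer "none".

Pairwise majorities:
Ivanov vs Dube: Dube wins 12–7.
Ivanov vs Quinn: Ivanov is ranked higher on 1+3+3+3 = 10 ballots, Quinn on 9. Ivanov wins 10–9.
Ivanov vs Zhou: Ivanov is ranked higher on 1+3+3 = 7 ballots, Zhou on 12. Zhou wins 12–7.
Ivanov vs Ruiz: Ruiz, 15–4.
Dube vs Quinn: 1+3+3+3 = 10 for Dube, 9 for Quinn — Dube by 10–9.
Dube vs Zhou: Zhou, 10–9.
Dube vs Ruiz: Ruiz, 13–6.
Quinn vs Zhou: 6 to 13, Zhou.
Quinn–Ruiz: Ruiz 13–6.
Zhou vs Ruiz: Zhou is ranked higher on 1+3 = 4 ballots, Ruiz on 15. Ruiz wins 15–4.
Quinn loses to every other nominee — it is the Condorcet loser.

Quinn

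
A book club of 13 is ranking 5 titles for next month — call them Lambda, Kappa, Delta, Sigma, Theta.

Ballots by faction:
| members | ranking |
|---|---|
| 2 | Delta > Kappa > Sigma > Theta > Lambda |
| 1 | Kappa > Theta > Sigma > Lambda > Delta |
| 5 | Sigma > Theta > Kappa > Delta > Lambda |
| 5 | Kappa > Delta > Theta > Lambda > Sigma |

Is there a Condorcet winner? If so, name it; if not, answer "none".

Check each pair by majority over 13 ballots:
Lambda vs Kappa: Lambda preferred on 0 ballots; Kappa wins 13–0.
Lambda vs Delta: 1 for Lambda, 12 for Delta — Delta by 12–1.
Lambda vs Sigma: 5 to 8, Sigma.
Lambda vs Theta: Lambda preferred on 0 ballots; Theta wins 13–0.
Kappa vs Delta: 1+5+5 = 11 for Kappa, 2 for Delta — Kappa by 11–2.
Kappa vs Sigma: Kappa preferred on 2+1+5 = 8 ballots; Kappa wins 8–5.
Kappa vs Theta: Kappa is ranked higher on 2+1+5 = 8 ballots, Theta on 5. Kappa wins 8–5.
Delta vs Sigma: 2+5 = 7 for Delta, 6 for Sigma — Delta by 7–6.
Delta vs Theta: 7 to 6, Delta.
Sigma vs Theta: Sigma is ranked higher on 2+5 = 7 ballots, Theta on 6. Sigma wins 7–6.
Only Kappa has no losses; Kappa is the Condorcet winner.

Kappa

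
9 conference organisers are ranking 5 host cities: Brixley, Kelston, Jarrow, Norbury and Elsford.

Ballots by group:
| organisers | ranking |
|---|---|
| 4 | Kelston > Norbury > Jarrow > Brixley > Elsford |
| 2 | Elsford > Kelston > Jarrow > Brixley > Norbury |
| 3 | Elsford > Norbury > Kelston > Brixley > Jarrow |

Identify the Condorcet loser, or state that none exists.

Brixley

Pairwise majorities:
Brixley vs Kelston: Kelston wins 9–0.
Brixley vs Jarrow: Jarrow, 6–3.
Brixley vs Norbury: Norbury wins 7–2.
Brixley–Elsford: Elsford 5–4.
Kelston vs Jarrow: 4+2+3 = 9 for Kelston, 0 for Jarrow — Kelston by 9–0.
Kelston vs Norbury: Kelston, 6–3.
Kelston vs Elsford: 4 to 5, Elsford.
Jarrow vs Norbury: Jarrow preferred on 2 ballots; Norbury wins 7–2.
Jarrow vs Elsford: 4 for Jarrow, 5 for Elsford — Elsford by 5–4.
Norbury vs Elsford: Norbury is ranked higher on 4 ballots, Elsford on 5. Elsford wins 5–4.
Brixley loses to every other city — it is the Condorcet loser.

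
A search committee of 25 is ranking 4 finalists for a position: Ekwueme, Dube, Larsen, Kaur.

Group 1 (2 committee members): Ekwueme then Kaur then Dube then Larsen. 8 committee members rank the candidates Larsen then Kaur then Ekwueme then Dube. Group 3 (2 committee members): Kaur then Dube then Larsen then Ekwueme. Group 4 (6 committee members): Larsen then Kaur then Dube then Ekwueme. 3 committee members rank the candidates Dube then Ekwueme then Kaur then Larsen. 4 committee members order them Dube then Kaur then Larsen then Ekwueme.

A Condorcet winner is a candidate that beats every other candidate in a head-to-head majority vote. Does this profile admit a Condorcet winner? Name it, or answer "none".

Larsen

Check each pair by majority over 25 ballots:
Ekwueme vs Dube: 2+8 = 10 for Ekwueme, 15 for Dube — Dube by 15–10.
Ekwueme–Larsen: Larsen 20–5.
Ekwueme–Kaur: Kaur 20–5.
Dube vs Larsen: Dube preferred on 2+2+3+4 = 11 ballots; Larsen wins 14–11.
Dube–Kaur: Kaur 18–7.
Larsen vs Kaur: Larsen wins 14–11.
Larsen wins every pairwise contest, so Larsen is the Condorcet winner.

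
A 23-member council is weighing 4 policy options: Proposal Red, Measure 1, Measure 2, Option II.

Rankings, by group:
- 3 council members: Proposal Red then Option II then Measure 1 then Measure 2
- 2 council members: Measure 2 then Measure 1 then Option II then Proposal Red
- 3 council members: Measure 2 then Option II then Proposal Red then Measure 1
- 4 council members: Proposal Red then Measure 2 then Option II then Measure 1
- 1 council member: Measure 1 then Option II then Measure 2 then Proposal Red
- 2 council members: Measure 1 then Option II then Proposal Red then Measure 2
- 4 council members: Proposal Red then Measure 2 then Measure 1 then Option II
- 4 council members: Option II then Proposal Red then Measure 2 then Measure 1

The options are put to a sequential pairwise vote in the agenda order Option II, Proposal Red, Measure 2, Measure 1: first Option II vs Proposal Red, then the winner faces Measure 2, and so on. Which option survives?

Round 1: Option II vs Proposal Red — 12–11, Option II advances.
Round 2: Option II vs Measure 2 — 10–13, Measure 2 advances.
Round 3: Measure 2 vs Measure 1 — 17–6, Measure 2 advances.
The agenda winner is Measure 2.

Measure 2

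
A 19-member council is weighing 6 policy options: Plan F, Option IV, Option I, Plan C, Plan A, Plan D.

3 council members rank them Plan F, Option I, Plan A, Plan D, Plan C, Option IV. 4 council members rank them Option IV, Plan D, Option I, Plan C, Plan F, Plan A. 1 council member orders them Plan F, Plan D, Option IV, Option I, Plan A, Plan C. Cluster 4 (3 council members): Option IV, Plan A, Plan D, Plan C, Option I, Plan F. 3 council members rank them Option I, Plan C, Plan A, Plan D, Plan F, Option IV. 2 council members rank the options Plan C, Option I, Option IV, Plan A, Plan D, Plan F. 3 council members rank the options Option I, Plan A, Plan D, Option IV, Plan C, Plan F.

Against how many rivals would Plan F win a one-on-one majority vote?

0

Plan F against each rival (19 council members):
Plan F vs Option IV: Plan F preferred on 3+1+3 = 7 ballots; Option IV wins 12–7.
Plan F vs Option I: 4 to 15, Option I.
Plan F–Plan C: Plan C 15–4.
Plan F vs Plan A: Plan A wins 11–8.
Plan F vs Plan D: 3+1 = 4 for Plan F, 15 for Plan D — Plan D by 15–4.
Plan F beats no one; loses to Option IV, Option I, Plan C, Plan A, Plan D — 0 pairwise wins.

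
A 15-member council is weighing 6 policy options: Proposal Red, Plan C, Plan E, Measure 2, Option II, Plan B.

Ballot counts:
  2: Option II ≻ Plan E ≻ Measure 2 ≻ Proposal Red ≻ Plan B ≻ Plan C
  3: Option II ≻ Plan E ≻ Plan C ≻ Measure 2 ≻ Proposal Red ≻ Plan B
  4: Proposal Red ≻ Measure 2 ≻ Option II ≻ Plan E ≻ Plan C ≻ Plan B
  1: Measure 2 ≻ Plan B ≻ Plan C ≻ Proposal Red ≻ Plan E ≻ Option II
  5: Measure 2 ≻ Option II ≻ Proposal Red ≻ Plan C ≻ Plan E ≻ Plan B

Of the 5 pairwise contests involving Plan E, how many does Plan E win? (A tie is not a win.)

2

Plan E against each rival (15 council members):
Plan E vs Proposal Red: 2+3 = 5 for Plan E, 10 for Proposal Red — Proposal Red by 10–5.
Plan E vs Plan C: 9 to 6, Plan E.
Plan E vs Measure 2: Measure 2, 10–5.
Plan E vs Option II: Option II wins 14–1.
Plan E vs Plan B: Plan E, 14–1.
Plan E beats Plan C, Plan B; loses to Proposal Red, Measure 2, Option II — 2 pairwise wins.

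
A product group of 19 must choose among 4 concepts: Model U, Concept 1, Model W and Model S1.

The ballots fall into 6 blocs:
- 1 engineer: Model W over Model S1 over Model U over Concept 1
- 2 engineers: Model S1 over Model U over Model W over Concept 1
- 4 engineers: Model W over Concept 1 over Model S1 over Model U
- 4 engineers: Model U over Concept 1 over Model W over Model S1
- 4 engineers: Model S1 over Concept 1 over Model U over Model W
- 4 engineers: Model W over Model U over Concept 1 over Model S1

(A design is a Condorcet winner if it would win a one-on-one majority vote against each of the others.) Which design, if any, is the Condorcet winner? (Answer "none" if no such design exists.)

Head-to-head results (19 engineers):
Model U–Concept 1: Model U 11–8.
Model U vs Model W: Model U, 10–9.
Model U vs Model S1: Model U preferred on 4+4 = 8 ballots; Model S1 wins 11–8.
Concept 1 vs Model W: Model W, 11–8.
Concept 1 vs Model S1: Concept 1 wins 12–7.
Model W vs Model S1: Model W is ranked higher on 1+4+4+4 = 13 ballots, Model S1 on 6. Model W wins 13–6.
Each design drops at least one matchup (Model U loses to Model S1; Concept 1 loses to Model U; Model W loses to Model U; Model S1 loses to Concept 1); the cycle Model U beats Concept 1 beats Model S1 beats Model U rules out a Condorcet winner.

none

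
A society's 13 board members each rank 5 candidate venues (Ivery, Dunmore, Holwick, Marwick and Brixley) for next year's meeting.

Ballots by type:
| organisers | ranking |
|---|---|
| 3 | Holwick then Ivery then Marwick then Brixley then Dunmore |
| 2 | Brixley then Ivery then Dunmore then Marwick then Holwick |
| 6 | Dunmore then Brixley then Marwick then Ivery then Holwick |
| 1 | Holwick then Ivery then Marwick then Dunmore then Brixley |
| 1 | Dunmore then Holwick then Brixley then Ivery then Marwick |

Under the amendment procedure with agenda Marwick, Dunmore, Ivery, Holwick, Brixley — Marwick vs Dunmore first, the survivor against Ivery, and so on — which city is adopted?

Round 1: Marwick vs Dunmore — 4–9, Dunmore advances.
Round 2: Dunmore vs Ivery — 7–6, Dunmore advances.
Round 3: Dunmore vs Holwick — 9–4, Dunmore advances.
Round 4: Dunmore vs Brixley — 8–5, Dunmore advances.
The agenda winner is Dunmore.

Dunmore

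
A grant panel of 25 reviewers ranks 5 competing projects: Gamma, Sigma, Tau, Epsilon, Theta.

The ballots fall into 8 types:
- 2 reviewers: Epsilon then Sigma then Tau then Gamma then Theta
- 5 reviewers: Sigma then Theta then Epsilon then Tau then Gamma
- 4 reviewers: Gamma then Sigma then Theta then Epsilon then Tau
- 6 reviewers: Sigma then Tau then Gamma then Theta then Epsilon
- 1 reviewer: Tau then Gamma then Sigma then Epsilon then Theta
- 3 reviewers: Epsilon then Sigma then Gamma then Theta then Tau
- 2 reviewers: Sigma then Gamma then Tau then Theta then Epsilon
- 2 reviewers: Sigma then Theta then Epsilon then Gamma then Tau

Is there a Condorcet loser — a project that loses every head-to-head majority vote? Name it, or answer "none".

Pairwise majorities:
Gamma vs Sigma: Sigma, 20–5.
Gamma vs Tau: Gamma preferred on 4+3+2+2 = 11 ballots; Tau wins 14–11.
Gamma vs Epsilon: 13 to 12, Gamma.
Gamma vs Theta: 2+4+6+1+3+2 = 18 for Gamma, 7 for Theta — Gamma by 18–7.
Sigma vs Tau: 24 for Sigma, 1 for Tau — Sigma by 24–1.
Sigma vs Epsilon: Sigma is ranked higher on 5+4+6+1+2+2 = 20 ballots, Epsilon on 5. Sigma wins 20–5.
Sigma vs Theta: Sigma is ranked higher on 25 ballots, Theta on 0. Sigma wins 25–0.
Tau vs Epsilon: Epsilon wins 16–9.
Tau vs Theta: Tau preferred on 2+6+1+2 = 11 ballots; Theta wins 14–11.
Epsilon vs Theta: Epsilon is ranked higher on 2+1+3 = 6 ballots, Theta on 19. Theta wins 19–6.
Every project wins at least one matchup (Gamma beats Epsilon; Sigma beats Gamma; Tau beats Gamma; Epsilon beats Tau; Theta beats Tau), so there is no Condorcet loser.

none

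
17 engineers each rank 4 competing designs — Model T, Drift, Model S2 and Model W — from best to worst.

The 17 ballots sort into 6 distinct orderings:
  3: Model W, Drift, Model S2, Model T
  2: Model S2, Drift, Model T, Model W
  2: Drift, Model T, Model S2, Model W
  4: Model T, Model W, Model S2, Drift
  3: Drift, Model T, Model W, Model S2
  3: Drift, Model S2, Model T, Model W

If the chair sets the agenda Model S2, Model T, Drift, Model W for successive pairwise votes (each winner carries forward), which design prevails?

Drift

Round 1: Model S2 vs Model T — 8–9, Model T advances.
Round 2: Model T vs Drift — 4–13, Drift advances.
Round 3: Drift vs Model W — 10–7, Drift advances.
The agenda winner is Drift.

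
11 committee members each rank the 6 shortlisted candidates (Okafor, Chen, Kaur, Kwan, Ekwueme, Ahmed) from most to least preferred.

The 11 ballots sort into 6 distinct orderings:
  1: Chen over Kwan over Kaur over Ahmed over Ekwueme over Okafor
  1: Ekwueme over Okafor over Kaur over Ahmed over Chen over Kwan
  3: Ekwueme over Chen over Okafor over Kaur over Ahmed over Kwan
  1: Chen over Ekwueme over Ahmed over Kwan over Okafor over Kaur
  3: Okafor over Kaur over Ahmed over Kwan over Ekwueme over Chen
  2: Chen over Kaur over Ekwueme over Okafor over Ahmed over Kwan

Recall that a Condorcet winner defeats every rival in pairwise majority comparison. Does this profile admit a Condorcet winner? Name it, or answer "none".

none

Pairwise majorities:
Okafor vs Chen: 1+3 = 4 for Okafor, 7 for Chen — Chen by 7–4.
Okafor vs Kaur: Okafor, 8–3.
Okafor vs Kwan: 9 to 2, Okafor.
Okafor vs Ekwueme: 3 for Okafor, 8 for Ekwueme — Ekwueme by 8–3.
Okafor vs Ahmed: Okafor preferred on 1+3+3+2 = 9 ballots; Okafor wins 9–2.
Chen vs Kaur: Chen, 7–4.
Chen vs Kwan: Chen preferred on 1+1+3+1+2 = 8 ballots; Chen wins 8–3.
Chen vs Ekwueme: Chen preferred on 1+1+2 = 4 ballots; Ekwueme wins 7–4.
Chen vs Ahmed: Chen wins 7–4.
Kaur–Kwan: Kaur 9–2.
Kaur–Ekwueme: Kaur 6–5.
Kaur vs Ahmed: Kaur, 10–1.
Kwan vs Ekwueme: 4 to 7, Ekwueme.
Kwan–Ahmed: Ahmed 10–1.
Ekwueme–Ahmed: Ekwueme 7–4.
No candidate is unbeaten: Okafor loses to Chen; Chen loses to Ekwueme; Kaur loses to Okafor; Kwan loses to Okafor; Ekwueme loses to Kaur; Ahmed loses to Okafor. In particular Okafor → Kaur → Ekwueme → Okafor is a majority cycle — no Condorcet winner exists.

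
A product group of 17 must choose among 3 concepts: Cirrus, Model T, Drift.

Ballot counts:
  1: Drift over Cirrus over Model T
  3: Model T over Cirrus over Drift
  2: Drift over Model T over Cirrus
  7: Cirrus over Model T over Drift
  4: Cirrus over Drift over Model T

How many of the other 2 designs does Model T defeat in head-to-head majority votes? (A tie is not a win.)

Model T against each rival (17 engineers):
Model T vs Cirrus: Cirrus, 12–5.
Model T vs Drift: Model T, 10–7.
Model T beats Drift; loses to Cirrus — 1 pairwise win.

1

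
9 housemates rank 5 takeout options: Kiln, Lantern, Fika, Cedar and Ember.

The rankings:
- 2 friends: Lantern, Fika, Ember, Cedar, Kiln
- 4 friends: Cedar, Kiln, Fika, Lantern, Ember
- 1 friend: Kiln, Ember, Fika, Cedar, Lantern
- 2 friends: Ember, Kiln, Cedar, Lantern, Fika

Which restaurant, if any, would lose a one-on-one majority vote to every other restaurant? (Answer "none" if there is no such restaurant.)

Pairwise majorities:
Kiln vs Lantern: Kiln is ranked higher on 4+1+2 = 7 ballots, Lantern on 2. Kiln wins 7–2.
Kiln vs Fika: Kiln, 7–2.
Kiln vs Cedar: Cedar, 6–3.
Kiln vs Ember: Kiln, 5–4.
Lantern vs Fika: Fika wins 5–4.
Lantern vs Cedar: Cedar wins 7–2.
Lantern vs Ember: Lantern is ranked higher on 2+4 = 6 ballots, Ember on 3. Lantern wins 6–3.
Fika vs Cedar: Cedar, 6–3.
Fika vs Ember: Fika is ranked higher on 2+4 = 6 ballots, Ember on 3. Fika wins 6–3.
Cedar–Ember: Ember 5–4.
Every restaurant wins at least one matchup (Kiln beats Lantern; Lantern beats Ember; Fika beats Lantern; Cedar beats Kiln; Ember beats Cedar), so there is no Condorcet loser.

none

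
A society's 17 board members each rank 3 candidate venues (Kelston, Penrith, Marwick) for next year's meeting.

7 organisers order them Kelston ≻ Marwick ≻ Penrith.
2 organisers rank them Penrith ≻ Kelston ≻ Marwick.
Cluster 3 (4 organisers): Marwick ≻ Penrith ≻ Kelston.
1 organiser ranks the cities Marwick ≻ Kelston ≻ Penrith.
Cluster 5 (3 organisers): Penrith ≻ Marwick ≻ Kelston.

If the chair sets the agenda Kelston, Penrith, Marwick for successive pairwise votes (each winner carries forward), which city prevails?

Round 1: Kelston vs Penrith — 8–9, Penrith advances.
Round 2: Penrith vs Marwick — 5–12, Marwick advances.
Marwick survives the agenda.

Marwick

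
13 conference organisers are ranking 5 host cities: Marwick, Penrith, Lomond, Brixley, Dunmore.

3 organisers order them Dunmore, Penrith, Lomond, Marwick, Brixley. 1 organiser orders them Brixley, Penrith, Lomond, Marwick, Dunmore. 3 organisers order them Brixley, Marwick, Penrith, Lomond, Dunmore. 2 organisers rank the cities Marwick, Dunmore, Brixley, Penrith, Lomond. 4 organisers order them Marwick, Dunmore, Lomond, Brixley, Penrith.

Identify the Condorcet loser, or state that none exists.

Head-to-head results (13 organisers):
Marwick vs Penrith: 9 to 4, Marwick.
Marwick vs Lomond: Marwick is ranked higher on 3+2+4 = 9 ballots, Lomond on 4. Marwick wins 9–4.
Marwick–Brixley: Marwick 9–4.
Marwick vs Dunmore: 10 to 3, Marwick.
Penrith–Lomond: Penrith 9–4.
Penrith–Brixley: Brixley 10–3.
Penrith vs Dunmore: 4 to 9, Dunmore.
Lomond vs Brixley: Lomond is ranked higher on 3+4 = 7 ballots, Brixley on 6. Lomond wins 7–6.
Lomond vs Dunmore: Dunmore wins 9–4.
Brixley vs Dunmore: 1+3 = 4 for Brixley, 9 for Dunmore — Dunmore by 9–4.
Each city has at least one pairwise win (Marwick beats Penrith; Penrith beats Lomond; Lomond beats Brixley; Brixley beats Penrith; Dunmore beats Penrith) — no Condorcet loser.

none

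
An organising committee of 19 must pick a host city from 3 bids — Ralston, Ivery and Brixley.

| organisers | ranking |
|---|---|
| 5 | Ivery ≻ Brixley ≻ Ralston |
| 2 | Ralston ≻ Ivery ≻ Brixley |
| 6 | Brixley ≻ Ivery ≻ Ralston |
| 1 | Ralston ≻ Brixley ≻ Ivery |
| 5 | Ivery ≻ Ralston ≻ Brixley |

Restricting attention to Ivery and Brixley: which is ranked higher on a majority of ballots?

Ballots ranking Ivery above Brixley: 5 + 2 + 5 = 12.
Ballots ranking Brixley above Ivery: 19 − 12 = 7.
Ivery wins the head-to-head 12–7.

Ivery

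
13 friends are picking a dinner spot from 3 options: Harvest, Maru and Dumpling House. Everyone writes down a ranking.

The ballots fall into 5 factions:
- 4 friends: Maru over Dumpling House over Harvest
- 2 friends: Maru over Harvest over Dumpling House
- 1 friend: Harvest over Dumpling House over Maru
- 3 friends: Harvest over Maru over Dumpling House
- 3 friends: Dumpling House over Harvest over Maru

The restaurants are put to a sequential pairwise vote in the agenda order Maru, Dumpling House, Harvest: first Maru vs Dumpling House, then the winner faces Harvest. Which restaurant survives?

Harvest

Round 1: Maru vs Dumpling House — 9–4, Maru advances.
Round 2: Maru vs Harvest — 6–7, Harvest advances.
The agenda winner is Harvest.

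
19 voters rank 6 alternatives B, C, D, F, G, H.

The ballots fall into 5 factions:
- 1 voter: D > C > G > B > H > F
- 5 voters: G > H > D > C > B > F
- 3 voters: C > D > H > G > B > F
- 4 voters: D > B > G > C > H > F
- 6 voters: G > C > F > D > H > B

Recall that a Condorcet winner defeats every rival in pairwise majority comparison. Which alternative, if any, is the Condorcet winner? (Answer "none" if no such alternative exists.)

Check each pair by majority over 19 ballots:
B–C: C 15–4.
B vs D: 0 to 19, D.
B vs F: B, 13–6.
B vs G: G wins 15–4.
B vs H: B is ranked higher on 1+4 = 5 ballots, H on 14. H wins 14–5.
C vs D: C preferred on 3+6 = 9 ballots; D wins 10–9.
C vs F: C wins 19–0.
C vs G: C is ranked higher on 1+3 = 4 ballots, G on 15. G wins 15–4.
C vs H: 1+3+4+6 = 14 for C, 5 for H — C by 14–5.
D vs F: 1+5+3+4 = 13 for D, 6 for F — D by 13–6.
D vs G: D is ranked higher on 1+3+4 = 8 ballots, G on 11. G wins 11–8.
D vs H: D wins 14–5.
F vs G: 0 for F, 19 for G — G by 19–0.
F vs H: H wins 13–6.
G vs H: G, 16–3.
Only G has no losses; G is the Condorcet winner.

G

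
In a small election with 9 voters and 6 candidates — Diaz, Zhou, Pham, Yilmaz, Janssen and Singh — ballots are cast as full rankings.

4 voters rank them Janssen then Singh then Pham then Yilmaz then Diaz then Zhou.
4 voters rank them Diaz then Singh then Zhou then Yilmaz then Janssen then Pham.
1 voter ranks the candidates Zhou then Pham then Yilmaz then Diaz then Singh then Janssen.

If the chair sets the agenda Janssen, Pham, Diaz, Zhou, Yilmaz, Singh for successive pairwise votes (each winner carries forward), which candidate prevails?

Round 1: Janssen vs Pham — 8–1, Janssen advances.
Round 2: Janssen vs Diaz — 4–5, Diaz advances.
Round 3: Diaz vs Zhou — 8–1, Diaz advances.
Round 4: Diaz vs Yilmaz — 4–5, Yilmaz advances.
Round 5: Yilmaz vs Singh — 1–8, Singh advances.
The agenda winner is Singh.

Singh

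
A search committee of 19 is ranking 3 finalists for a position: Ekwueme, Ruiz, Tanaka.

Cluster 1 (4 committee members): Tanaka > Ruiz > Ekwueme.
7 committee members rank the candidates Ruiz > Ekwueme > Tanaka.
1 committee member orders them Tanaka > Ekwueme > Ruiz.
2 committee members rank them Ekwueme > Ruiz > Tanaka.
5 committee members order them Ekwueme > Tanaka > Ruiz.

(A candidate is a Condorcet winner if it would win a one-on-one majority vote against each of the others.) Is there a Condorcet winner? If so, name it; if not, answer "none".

none

Check each pair by majority over 19 ballots:
Ekwueme vs Ruiz: Ruiz wins 11–8.
Ekwueme vs Tanaka: Ekwueme is ranked higher on 7+2+5 = 14 ballots, Tanaka on 5. Ekwueme wins 14–5.
Ruiz vs Tanaka: Tanaka, 10–9.
Each candidate drops at least one matchup (Ekwueme loses to Ruiz; Ruiz loses to Tanaka; Tanaka loses to Ekwueme); the cycle Ekwueme > Tanaka > Ruiz > Ekwueme rules out a Condorcet winner.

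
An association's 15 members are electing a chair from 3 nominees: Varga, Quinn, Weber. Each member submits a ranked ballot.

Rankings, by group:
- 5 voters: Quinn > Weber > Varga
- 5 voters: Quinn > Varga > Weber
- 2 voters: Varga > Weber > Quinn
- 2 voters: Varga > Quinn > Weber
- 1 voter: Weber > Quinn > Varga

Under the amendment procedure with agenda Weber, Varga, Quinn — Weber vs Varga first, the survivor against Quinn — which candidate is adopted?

Quinn

Round 1: Weber vs Varga — 6–9, Varga advances.
Round 2: Varga vs Quinn — 4–11, Quinn advances.
The agenda winner is Quinn.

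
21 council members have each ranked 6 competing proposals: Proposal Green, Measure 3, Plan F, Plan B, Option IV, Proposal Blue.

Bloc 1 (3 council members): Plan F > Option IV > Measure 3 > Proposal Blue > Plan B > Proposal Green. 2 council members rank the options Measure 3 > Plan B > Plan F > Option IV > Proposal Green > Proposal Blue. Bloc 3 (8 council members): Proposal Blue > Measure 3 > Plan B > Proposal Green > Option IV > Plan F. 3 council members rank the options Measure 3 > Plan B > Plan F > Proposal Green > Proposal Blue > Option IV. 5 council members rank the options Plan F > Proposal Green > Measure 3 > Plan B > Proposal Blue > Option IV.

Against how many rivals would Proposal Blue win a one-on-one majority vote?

3

Proposal Blue against each rival (21 council members):
Proposal Blue vs Proposal Green: 11 to 10, Proposal Blue.
Proposal Blue–Measure 3: Measure 3 13–8.
Proposal Blue vs Plan F: Proposal Blue is ranked higher on 8 ballots, Plan F on 13. Plan F wins 13–8.
Proposal Blue vs Plan B: 11 to 10, Proposal Blue.
Proposal Blue–Option IV: Proposal Blue 16–5.
Proposal Blue beats Proposal Green, Plan B, Option IV; loses to Measure 3, Plan F — 3 pairwise wins.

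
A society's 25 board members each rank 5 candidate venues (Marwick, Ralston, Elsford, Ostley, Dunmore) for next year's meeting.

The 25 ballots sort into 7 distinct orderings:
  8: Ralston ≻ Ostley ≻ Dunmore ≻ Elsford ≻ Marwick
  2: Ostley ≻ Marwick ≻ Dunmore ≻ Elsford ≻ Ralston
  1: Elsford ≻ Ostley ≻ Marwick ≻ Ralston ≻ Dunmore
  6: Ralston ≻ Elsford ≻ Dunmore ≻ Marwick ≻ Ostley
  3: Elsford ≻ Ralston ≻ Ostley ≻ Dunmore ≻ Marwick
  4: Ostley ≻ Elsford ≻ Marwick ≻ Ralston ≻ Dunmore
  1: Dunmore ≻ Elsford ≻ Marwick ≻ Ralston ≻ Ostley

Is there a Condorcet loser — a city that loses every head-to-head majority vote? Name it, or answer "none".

Head-to-head results (25 organisers):
Marwick vs Ralston: 2+1+4+1 = 8 for Marwick, 17 for Ralston — Ralston by 17–8.
Marwick vs Elsford: Marwick is ranked higher on 2 ballots, Elsford on 23. Elsford wins 23–2.
Marwick vs Ostley: Ostley, 18–7.
Marwick vs Dunmore: Dunmore wins 18–7.
Ralston vs Elsford: Ralston wins 14–11.
Ralston–Ostley: Ralston 18–7.
Ralston vs Dunmore: Ralston is ranked higher on 8+1+6+3+4 = 22 ballots, Dunmore on 3. Ralston wins 22–3.
Elsford vs Ostley: Elsford is ranked higher on 1+6+3+1 = 11 ballots, Ostley on 14. Ostley wins 14–11.
Elsford vs Dunmore: Elsford, 14–11.
Ostley vs Dunmore: Ostley wins 18–7.
Only Marwick has no wins; Marwick is the Condorcet loser.

Marwick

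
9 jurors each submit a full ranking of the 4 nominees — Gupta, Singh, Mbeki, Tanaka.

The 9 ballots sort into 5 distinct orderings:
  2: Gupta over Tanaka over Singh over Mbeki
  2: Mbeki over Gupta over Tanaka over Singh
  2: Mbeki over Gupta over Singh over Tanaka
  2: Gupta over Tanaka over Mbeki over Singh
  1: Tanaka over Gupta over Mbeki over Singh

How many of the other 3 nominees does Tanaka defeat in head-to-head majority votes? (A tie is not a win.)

2

Tanaka against each rival (9 jurors):
Tanaka vs Gupta: Gupta wins 8–1.
Tanaka vs Singh: 7 to 2, Tanaka.
Tanaka–Mbeki: Tanaka 5–4.
Tanaka beats Singh, Mbeki; loses to Gupta — 2 pairwise wins.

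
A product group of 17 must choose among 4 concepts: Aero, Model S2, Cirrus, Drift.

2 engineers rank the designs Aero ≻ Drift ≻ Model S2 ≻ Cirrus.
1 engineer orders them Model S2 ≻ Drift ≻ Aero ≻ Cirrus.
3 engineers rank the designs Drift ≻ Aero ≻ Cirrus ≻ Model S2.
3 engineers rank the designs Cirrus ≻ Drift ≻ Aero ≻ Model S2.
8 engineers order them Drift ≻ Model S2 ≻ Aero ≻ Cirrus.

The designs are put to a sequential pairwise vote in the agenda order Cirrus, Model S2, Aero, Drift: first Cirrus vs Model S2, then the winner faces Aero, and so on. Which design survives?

Round 1: Cirrus vs Model S2 — 6–11, Model S2 advances.
Round 2: Model S2 vs Aero — 9–8, Model S2 advances.
Round 3: Model S2 vs Drift — 1–16, Drift advances.
Drift survives the agenda.

Drift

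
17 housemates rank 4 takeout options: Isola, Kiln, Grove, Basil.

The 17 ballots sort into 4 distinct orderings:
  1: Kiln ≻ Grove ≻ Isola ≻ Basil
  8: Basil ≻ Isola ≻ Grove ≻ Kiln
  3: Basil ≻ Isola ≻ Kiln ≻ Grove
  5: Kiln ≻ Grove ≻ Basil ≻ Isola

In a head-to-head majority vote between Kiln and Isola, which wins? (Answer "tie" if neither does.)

Ballots ranking Kiln above Isola: 1 + 5 = 6.
Ballots ranking Isola above Kiln: 17 − 6 = 11.
Isola wins the head-to-head 11–6.

Isola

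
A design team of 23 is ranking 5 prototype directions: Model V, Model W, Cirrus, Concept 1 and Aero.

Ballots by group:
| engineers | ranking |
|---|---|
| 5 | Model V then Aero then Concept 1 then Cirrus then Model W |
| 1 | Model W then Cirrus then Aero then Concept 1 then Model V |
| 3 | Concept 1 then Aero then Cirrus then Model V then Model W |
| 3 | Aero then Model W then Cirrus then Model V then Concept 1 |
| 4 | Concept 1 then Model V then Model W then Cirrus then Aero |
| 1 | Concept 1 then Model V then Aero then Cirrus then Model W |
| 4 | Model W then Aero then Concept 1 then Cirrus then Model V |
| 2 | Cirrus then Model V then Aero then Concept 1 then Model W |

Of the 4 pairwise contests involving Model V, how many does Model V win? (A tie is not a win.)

Model V against each rival (23 engineers):
Model V vs Model W: Model V wins 15–8.
Model V vs Cirrus: Cirrus wins 13–10.
Model V vs Concept 1: Concept 1 wins 13–10.
Model V vs Aero: Model V preferred on 5+4+1+2 = 12 ballots; Model V wins 12–11.
Model V beats Model W, Aero; loses to Cirrus, Concept 1 — 2 pairwise wins.

2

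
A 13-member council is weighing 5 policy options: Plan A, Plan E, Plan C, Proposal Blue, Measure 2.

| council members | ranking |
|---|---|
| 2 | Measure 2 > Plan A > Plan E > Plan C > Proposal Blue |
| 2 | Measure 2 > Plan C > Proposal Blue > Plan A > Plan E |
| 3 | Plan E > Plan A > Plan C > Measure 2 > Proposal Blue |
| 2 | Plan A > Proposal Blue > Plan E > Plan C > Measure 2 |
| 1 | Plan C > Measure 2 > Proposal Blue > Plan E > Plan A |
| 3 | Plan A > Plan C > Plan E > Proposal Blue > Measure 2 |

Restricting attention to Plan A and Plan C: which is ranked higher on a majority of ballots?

Plan A

Ballots ranking Plan A above Plan C: 2 + 3 + 2 + 3 = 10.
Ballots ranking Plan C above Plan A: 13 − 10 = 3.
Plan A wins the head-to-head 10–3.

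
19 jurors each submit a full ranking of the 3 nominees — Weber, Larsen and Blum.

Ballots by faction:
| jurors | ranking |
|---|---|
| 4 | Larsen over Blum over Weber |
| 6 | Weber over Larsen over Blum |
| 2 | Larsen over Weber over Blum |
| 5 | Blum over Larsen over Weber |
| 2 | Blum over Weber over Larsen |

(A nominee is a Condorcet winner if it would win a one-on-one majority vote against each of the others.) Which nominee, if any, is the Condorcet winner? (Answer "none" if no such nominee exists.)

Larsen

Check each pair by majority over 19 ballots:
Weber–Larsen: Larsen 11–8.
Weber–Blum: Blum 11–8.
Larsen–Blum: Larsen 12–7.
Only Larsen has no losses; Larsen is the Condorcet winner.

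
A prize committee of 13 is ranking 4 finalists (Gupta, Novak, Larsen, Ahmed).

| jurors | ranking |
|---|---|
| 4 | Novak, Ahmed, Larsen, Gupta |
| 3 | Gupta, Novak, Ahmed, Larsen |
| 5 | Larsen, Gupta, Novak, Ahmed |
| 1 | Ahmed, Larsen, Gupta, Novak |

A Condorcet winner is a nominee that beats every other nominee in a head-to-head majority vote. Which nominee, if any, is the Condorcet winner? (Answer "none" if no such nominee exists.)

Pairwise majorities:
Gupta–Novak: Gupta 9–4.
Gupta–Larsen: Larsen 10–3.
Gupta vs Ahmed: Gupta is ranked higher on 3+5 = 8 ballots, Ahmed on 5. Gupta wins 8–5.
Novak vs Larsen: Novak wins 7–6.
Novak–Ahmed: Novak 12–1.
Larsen–Ahmed: Ahmed 8–5.
No nominee is unbeaten: Gupta loses to Larsen; Novak loses to Gupta; Larsen loses to Novak; Ahmed loses to Gupta. In particular Gupta beats Novak beats Larsen beats Gupta is a majority cycle — no Condorcet winner exists.

none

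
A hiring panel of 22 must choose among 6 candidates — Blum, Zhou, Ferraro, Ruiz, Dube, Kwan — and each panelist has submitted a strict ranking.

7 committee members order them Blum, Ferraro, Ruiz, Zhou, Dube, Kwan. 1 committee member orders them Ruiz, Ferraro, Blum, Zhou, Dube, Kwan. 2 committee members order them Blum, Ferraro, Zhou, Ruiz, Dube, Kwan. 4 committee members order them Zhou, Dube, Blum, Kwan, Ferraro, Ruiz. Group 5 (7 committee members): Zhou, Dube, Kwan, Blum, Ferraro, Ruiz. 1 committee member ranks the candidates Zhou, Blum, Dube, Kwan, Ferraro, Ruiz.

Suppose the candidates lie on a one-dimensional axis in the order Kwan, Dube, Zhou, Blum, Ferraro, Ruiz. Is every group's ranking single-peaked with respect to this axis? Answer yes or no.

yes

Axis positions: Kwan=1, Dube=2, Zhou=3, Blum=4, Ferraro=5, Ruiz=6.
Group 1 (peak Blum at position 4): ranking walks positions 4-5-6-3-2-1, expanding outward from the peak — single-peaked.
Group 2 (peak Ruiz at position 6): ranking walks positions 6-5-4-3-2-1, expanding outward from the peak — single-peaked.
Group 3 (peak Blum at position 4): ranking walks positions 4-5-3-6-2-1, expanding outward from the peak — single-peaked.
Group 4 (peak Zhou at position 3): ranking walks positions 3-2-4-1-5-6, expanding outward from the peak — single-peaked.
Group 5 (peak Zhou at position 3): ranking walks positions 3-2-1-4-5-6, expanding outward from the peak — single-peaked.
Group 6 (peak Zhou at position 3): ranking walks positions 3-4-2-1-5-6, expanding outward from the peak — single-peaked.
Every ranking is single-peaked on this axis.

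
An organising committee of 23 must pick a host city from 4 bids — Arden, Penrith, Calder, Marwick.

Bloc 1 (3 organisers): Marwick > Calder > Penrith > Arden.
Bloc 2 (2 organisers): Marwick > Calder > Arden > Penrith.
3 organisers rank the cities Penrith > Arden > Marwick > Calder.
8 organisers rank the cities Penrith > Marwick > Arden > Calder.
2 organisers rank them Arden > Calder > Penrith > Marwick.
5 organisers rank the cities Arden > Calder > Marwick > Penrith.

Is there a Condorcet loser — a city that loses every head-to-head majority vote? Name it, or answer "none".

none

Head-to-head results (23 organisers):
Arden–Penrith: Penrith 14–9.
Arden–Calder: Arden 18–5.
Arden vs Marwick: 3+2+5 = 10 for Arden, 13 for Marwick — Marwick by 13–10.
Penrith vs Calder: 3+8 = 11 for Penrith, 12 for Calder — Calder by 12–11.
Penrith vs Marwick: Penrith wins 13–10.
Calder vs Marwick: Marwick, 16–7.
Each city has at least one pairwise win (Arden beats Calder; Penrith beats Arden; Calder beats Penrith; Marwick beats Arden) — no Condorcet loser.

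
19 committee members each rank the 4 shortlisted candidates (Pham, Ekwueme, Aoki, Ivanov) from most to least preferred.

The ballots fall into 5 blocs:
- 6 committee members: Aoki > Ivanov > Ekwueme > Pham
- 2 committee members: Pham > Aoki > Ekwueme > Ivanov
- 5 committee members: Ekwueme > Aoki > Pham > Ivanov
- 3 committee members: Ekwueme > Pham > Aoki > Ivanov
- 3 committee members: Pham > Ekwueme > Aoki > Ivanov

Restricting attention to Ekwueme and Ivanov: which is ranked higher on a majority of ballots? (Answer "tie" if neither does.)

Ballots ranking Ekwueme above Ivanov: 2 + 5 + 3 + 3 = 13.
Ballots ranking Ivanov above Ekwueme: 19 − 13 = 6.
Ekwueme wins the head-to-head 13–6.

Ekwueme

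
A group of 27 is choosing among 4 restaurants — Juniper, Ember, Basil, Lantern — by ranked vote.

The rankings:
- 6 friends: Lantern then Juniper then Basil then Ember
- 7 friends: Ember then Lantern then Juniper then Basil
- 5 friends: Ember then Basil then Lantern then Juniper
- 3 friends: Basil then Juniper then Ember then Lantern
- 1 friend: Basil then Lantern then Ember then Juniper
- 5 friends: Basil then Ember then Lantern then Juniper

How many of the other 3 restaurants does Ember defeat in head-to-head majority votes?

2

Ember against each rival (27 friends):
Ember vs Juniper: 7+5+1+5 = 18 for Ember, 9 for Juniper — Ember by 18–9.
Ember vs Basil: Basil wins 15–12.
Ember vs Lantern: 7+5+3+5 = 20 for Ember, 7 for Lantern — Ember by 20–7.
Ember beats Juniper, Lantern; loses to Basil — 2 pairwise wins.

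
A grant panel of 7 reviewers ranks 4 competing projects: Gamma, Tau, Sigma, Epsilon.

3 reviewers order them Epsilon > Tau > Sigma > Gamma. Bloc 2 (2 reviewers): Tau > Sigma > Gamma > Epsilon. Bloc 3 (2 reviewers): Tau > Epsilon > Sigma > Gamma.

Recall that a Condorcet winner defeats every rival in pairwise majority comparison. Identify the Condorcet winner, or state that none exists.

Tau

Head-to-head results (7 reviewers):
Gamma vs Tau: Gamma is ranked higher on 0 ballots, Tau on 7. Tau wins 7–0.
Gamma vs Sigma: 0 for Gamma, 7 for Sigma — Sigma by 7–0.
Gamma vs Epsilon: Gamma is ranked higher on 2 ballots, Epsilon on 5. Epsilon wins 5–2.
Tau vs Sigma: 3+2+2 = 7 for Tau, 0 for Sigma — Tau by 7–0.
Tau vs Epsilon: 2+2 = 4 for Tau, 3 for Epsilon — Tau by 4–3.
Sigma vs Epsilon: 2 for Sigma, 5 for Epsilon — Epsilon by 5–2.
Tau beats each of Gamma, Sigma, Epsilon — Tau is the Condorcet winner.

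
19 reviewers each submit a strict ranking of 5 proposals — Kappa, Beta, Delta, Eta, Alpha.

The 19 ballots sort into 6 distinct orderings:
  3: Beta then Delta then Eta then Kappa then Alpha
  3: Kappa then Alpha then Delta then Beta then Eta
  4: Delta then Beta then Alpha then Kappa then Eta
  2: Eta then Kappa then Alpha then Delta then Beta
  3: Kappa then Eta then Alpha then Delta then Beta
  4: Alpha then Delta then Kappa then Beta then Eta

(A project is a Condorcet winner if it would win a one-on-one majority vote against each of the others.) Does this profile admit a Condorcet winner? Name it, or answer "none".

none

Check each pair by majority over 19 ballots:
Kappa–Beta: Kappa 12–7.
Kappa vs Delta: Delta wins 11–8.
Kappa vs Eta: Kappa, 14–5.
Kappa vs Alpha: Kappa wins 11–8.
Beta–Delta: Delta 16–3.
Beta vs Eta: Beta wins 14–5.
Beta–Alpha: Alpha 12–7.
Delta vs Eta: Delta, 14–5.
Delta–Alpha: Alpha 12–7.
Eta vs Alpha: Alpha, 11–8.
No project is unbeaten: Kappa loses to Delta; Beta loses to Kappa; Delta loses to Alpha; Eta loses to Kappa; Alpha loses to Kappa. In particular Kappa → Alpha → Delta → Kappa is a majority cycle — no Condorcet winner exists.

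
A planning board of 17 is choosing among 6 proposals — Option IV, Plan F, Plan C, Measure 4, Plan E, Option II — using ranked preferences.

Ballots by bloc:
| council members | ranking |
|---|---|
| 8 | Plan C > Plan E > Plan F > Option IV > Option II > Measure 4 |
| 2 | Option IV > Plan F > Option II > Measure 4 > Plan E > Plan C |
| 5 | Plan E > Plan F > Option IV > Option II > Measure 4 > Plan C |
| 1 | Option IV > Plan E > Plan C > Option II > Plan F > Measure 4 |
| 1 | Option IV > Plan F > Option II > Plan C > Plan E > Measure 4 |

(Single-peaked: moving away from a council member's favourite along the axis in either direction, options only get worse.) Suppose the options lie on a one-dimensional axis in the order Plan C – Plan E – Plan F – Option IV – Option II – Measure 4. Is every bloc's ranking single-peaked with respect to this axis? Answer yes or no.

Axis positions: Plan C=1, Plan E=2, Plan F=3, Option IV=4, Option II=5, Measure 4=6.
Bloc 1 (peak Plan C at position 1): ranking walks positions 1-2-3-4-5-6, expanding outward from the peak — single-peaked.
Bloc 2 (peak Option IV at position 4): ranking walks positions 4-3-5-6-2-1, expanding outward from the peak — single-peaked.
Bloc 3 (peak Plan E at position 2): ranking walks positions 2-3-4-5-6-1, expanding outward from the peak — single-peaked.
Bloc 4: ranking walks positions 4-2-1-5-3-6; Plan E is ranked above Plan F even though Plan F lies between Plan E and the peak Option IV on the axis — preferences dip and rise again. Not single-peaked.
Bloc 5: ranking walks positions 4-3-5-1-2-6; Plan C is ranked above Plan E even though Plan E lies between Plan C and the peak Option IV on the axis — preferences dip and rise again. Not single-peaked.
Bloc 4 violates single-peakedness, so the profile is not single-peaked on this axis.

no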